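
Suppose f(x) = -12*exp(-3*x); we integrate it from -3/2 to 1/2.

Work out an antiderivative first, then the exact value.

Whatever form F(x) takes, F'(x) = f(x) is non-negotiable.
F(x) = 4*exp(-3*x) is an antiderivative of f.
Check: d/dx[4*exp(-3*x)] = -12*exp(-3*x) = f(x).
F(1/2) = 4*exp(-3/2); F(-3/2) = 4*exp(9/2).
Integral = F(1/2) - F(-3/2) = -4*exp(9/2) + 4*exp(-3/2).

Antiderivative: F(x) = 4*exp(-3*x); value = -4*exp(9/2) + 4*exp(-3/2)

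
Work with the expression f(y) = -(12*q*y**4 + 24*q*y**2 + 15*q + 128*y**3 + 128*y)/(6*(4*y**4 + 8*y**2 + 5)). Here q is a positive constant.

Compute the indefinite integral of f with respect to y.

F(y) = (-3*q*y - 8*log(2*y**4 + 4*y**2 + 5/2))/6 + C

A candidate is checked by its d/dy: the result must match f(y).
Check: d/dy[(-3*q*y - 8*log(2*y**4 + 4*y**2 + 5/2))/6] = (-12*q*y**4 - 24*q*y**2 - 15*q - 128*y**3 - 128*y)/(24*y**4 + 48*y**2 + 30), which equals f(y).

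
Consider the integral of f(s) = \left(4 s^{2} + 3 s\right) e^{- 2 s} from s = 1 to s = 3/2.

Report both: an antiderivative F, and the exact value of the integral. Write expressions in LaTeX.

Recognize the product-rule pattern: f = u'v + uv' with u = - 2 s^{2} - \frac{7 s}{2} - \frac{7}{4}, v = e^{- 2 s}, so integration by parts undoes it.
F(s) = \frac{\left(- 8 s^{2} - 14 s - 7\right) e^{- 2 s}}{4} is an antiderivative of f.
Check: d/ds[\frac{\left(- 8 s^{2} - 14 s - 7\right) e^{- 2 s}}{4}] = \left(4 s^{2} + 3 s\right) e^{- 2 s} = f(s).
F(3/2) = - \frac{23}{2 e^{3}}; F(1) = - \frac{29}{4 e^{2}}.
Integral = F(3/2) - F(1) = - \frac{23}{2 e^{3}} + \frac{29}{4 e^{2}}.

Antiderivative: F(s) = \frac{\left(- 8 s^{2} - 14 s - 7\right) e^{- 2 s}}{4}; value = - \frac{23}{2 e^{3}} + \frac{29}{4 e^{2}}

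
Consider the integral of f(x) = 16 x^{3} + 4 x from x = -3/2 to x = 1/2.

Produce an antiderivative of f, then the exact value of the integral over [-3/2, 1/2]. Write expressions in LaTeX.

The substitution u = - 4 x^{2} - 1 works: f is exactly (dF/du)*(du/dx) for that inner function.
F(x) = 4 x^{4} + 2 x^{2} is an antiderivative of f.
Check: d/dx[4 x^{4} + 2 x^{2}] = 16 x^{3} + 4 x = f(x).
F(1/2) = \frac{3}{4}; F(-3/2) = \frac{99}{4}.
Integral = F(1/2) - F(-3/2) = -24.

Antiderivative: F(x) = 4 x^{4} + 2 x^{2}; value = -24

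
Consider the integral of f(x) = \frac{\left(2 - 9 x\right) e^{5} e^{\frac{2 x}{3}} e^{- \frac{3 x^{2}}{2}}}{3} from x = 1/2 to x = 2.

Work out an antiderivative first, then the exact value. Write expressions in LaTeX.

f matches the chain-rule pattern g'(h)*h' with inner function h(x) = - \frac{3 x^{2}}{2} + \frac{2 x}{3} + 5; substituting u = h(x) collapses the integral.
F(x) = e^{- \frac{3 x^{2}}{2} + \frac{2 x}{3} + 5} is an antiderivative of f.
Check: d/dx[e^{- \frac{3 x^{2}}{2} + \frac{2 x}{3} + 5}] = - 3 x e^{5} e^{\frac{2 x}{3}} e^{- \frac{3 x^{2}}{2}} + \frac{2 e^{5} e^{\frac{2 x}{3}} e^{- \frac{3 x^{2}}{2}}}{3}, which equals f(x).
F(2) = e^{\frac{1}{3}}; F(1/2) = e^{\frac{119}{24}}.
Integral = F(2) - F(1/2) = - e^{\frac{119}{24}} + e^{\frac{1}{3}}.

Antiderivative: F(x) = e^{- \frac{3 x^{2}}{2} + \frac{2 x}{3} + 5}; value = - e^{\frac{119}{24}} + e^{\frac{1}{3}}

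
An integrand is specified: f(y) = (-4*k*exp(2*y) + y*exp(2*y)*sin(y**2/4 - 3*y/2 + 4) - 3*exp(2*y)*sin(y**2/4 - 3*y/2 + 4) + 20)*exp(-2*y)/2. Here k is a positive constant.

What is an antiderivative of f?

A candidate is checked by its d/dy: the result must match f(y).
Check: d/dy[-(2*k*y*exp(2*y) + exp(2*y)*cos(y**2/4 - 3*y/2 + 4) + 5)*exp(-2*y)] = (-4*k*exp(2*y) + y*exp(2*y)*sin(y**2/4 - 3*y/2 + 4) - 3*exp(2*y)*sin(y**2/4 - 3*y/2 + 4) + 20)*exp(-2*y)/2 = f(y).

An antiderivative is F(y) = -(2*k*y*exp(2*y) + exp(2*y)*cos(y**2/4 - 3*y/2 + 4) + 5)*exp(-2*y).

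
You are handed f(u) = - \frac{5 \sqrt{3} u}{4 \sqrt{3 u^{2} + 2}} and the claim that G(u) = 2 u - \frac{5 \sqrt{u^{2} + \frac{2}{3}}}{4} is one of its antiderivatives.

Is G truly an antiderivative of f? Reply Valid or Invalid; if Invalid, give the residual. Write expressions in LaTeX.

Invalid: d/du[G] - f = 2, which is not 0.

d/du[G] = \frac{- 5 \sqrt{3} u + 8 \sqrt{3 u^{2} + 2}}{4 \sqrt{3 u^{2} + 2}}
d/du[G] - f(u) = 2 != 0.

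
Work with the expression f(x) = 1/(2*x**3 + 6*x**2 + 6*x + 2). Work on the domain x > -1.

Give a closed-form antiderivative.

An antiderivative is F(x) = -1/(2*x + 2)**2.

A first test for any F(x): its x-derivative must equal f(x) identically.
Check: d/dx[-1/(2*x + 2)**2] = 1/(2*x**3 + 6*x**2 + 6*x + 2) = f(x).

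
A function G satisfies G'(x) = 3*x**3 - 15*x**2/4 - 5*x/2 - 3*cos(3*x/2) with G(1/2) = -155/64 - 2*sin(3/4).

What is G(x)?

G(x) = 3*x**4/4 - 5*x**3/4 - 5*x**2/4 - 2*sin(3*x/2) - 2

Integrate term by term and add the pieces.
A general antiderivative is 3*x**4/4 - 5*x**3/4 - 5*x**2/4 - 2*sin(3*x/2) - 2 + C.
The condition gives C = -155/64 - 2*sin(3/4) - (-155/64 - 2*sin(3/4)) = 0.
So G(x) = 3*x**4/4 - 5*x**3/4 - 5*x**2/4 - 2*sin(3*x/2) - 2.
Check: d/dx[3*x**4/4 - 5*x**3/4 - 5*x**2/4 - 2*sin(3*x/2) - 2] = 3*x**3 - 15*x**2/4 - 5*x/2 - 3*cos(3*x/2) = G'(x).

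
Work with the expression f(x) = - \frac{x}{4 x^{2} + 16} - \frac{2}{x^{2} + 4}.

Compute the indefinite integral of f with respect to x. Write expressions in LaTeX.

Integrate term by term and add the pieces.
Check: d/dx[- \frac{\log{\left(x^{2} + 4 \right)}}{8} - \operatorname{atan}{\left(\frac{x}{2} \right)}] = \frac{- x - 8}{4 x^{2} + 16}, which equals f(x).

F(x) = - \frac{\log{\left(x^{2} + 4 \right)}}{8} - \operatorname{atan}{\left(\frac{x}{2} \right)} + C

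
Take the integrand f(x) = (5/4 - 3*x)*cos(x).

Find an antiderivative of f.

An antiderivative is F(x) = (-12*x*sin(x) + 5*sin(x) - 12*cos(x))/4.

Check any antiderivative F(x) by computing F'(x) and comparing it with f(x).
Check: d/dx[(-12*x*sin(x) + 5*sin(x) - 12*cos(x))/4] = -3*x*cos(x) + 5*cos(x)/4, which equals f(x).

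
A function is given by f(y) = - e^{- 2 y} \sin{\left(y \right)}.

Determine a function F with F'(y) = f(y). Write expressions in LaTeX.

An antiderivative is F(y) = \frac{\left(2 \sin{\left(y \right)} + \cos{\left(y \right)}\right) e^{- 2 y}}{5}.

Since d/dy undoes antidifferentiation here, F'(y) = f(y) is required of F(y).
Check: d/dy[\frac{\left(2 \sin{\left(y \right)} + \cos{\left(y \right)}\right) e^{- 2 y}}{5}] = - e^{- 2 y} \sin{\left(y \right)} = f(y).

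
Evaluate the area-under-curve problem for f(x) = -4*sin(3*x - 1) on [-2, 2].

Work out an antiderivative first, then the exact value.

Antiderivative: F(x) = 4*cos(3*x - 1)/3; value = -4*cos(7)/3 + 4*cos(5)/3

For F(x) to be correct the identity F'(x) - f(x) = 0 must hold.
F(x) = 4*cos(3*x - 1)/3 is an antiderivative of f.
Check: d/dx[4*cos(3*x - 1)/3] = -4*sin(3*x - 1) = f(x).
F(2) = 4*cos(5)/3; F(-2) = 4*cos(7)/3.
Integral = F(2) - F(-2) = -4*cos(7)/3 + 4*cos(5)/3.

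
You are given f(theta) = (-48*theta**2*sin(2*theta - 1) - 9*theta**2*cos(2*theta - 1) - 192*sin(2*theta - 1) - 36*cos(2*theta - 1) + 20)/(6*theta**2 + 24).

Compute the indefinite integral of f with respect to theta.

F(theta) = -3*sin(2*theta - 1)/4 + 4*cos(2*theta - 1) + 5*atan(theta/2)/3 + C

Whatever form F(theta) takes, F'(theta) = f(theta) is non-negotiable.
Check: d/dtheta[-3*sin(2*theta - 1)/4 + 4*cos(2*theta - 1) + 5*atan(theta/2)/3] = (-48*theta**2*sin(2*theta - 1) - 9*theta**2*cos(2*theta - 1) - 192*sin(2*theta - 1) - 36*cos(2*theta - 1) + 20)/(6*theta**2 + 24) = f(theta).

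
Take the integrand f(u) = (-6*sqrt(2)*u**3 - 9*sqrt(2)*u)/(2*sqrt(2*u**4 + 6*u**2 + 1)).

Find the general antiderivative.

f matches the chain-rule pattern g'(h)*h' with inner function h(u) = u**4 + 3*u**2 + 1/2; substituting w = h(u) collapses the integral.
Check: d/du[-3*sqrt(u**4 + 3*u**2 + 1/2)/2] = (-6*sqrt(2)*u**3 - 9*sqrt(2)*u)/(2*sqrt(2*u**4 + 6*u**2 + 1)) = f(u).

F(u) = -3*sqrt(u**4 + 3*u**2 + 1/2)/2 + C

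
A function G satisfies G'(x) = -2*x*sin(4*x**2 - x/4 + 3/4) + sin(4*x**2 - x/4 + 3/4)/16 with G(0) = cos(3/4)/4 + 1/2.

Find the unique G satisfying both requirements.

G(x) = cos(4*x**2 - x/4 + 3/4)/4 + 1/2

The substitution u = 4*x**2 - x/4 + 3/4 works: G'(x) is exactly (dG/du)*(du/dx) for that inner function.
A general antiderivative is cos(4*x**2 - x/4 + 3/4)/4 + C.
The condition gives C = cos(3/4)/4 + 1/2 - (cos(3/4)/4) = 1/2.
So G(x) = cos(4*x**2 - x/4 + 3/4)/4 + 1/2.
Check: d/dx[cos(4*x**2 - x/4 + 3/4)/4 + 1/2] = -2*x*sin(4*x**2 - x/4 + 3/4) + sin(4*x**2 - x/4 + 3/4)/16 = G'(x).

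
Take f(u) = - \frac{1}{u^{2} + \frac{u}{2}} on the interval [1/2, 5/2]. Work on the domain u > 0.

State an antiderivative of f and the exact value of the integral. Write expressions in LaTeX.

Antiderivative: F(u) = - 2 \log{\left(u \right)} + 2 \log{\left(u + \frac{1}{2} \right)}; value = - 2 \log{\left(\frac{5}{2} \right)} - 2 \log{\left(2 \right)} + 2 \log{\left(3 \right)}

Factor the denominator (u \left(2 u + 1\right)) and decompose: f = \frac{4}{2 u + 1} - \frac{2}{u}; each piece integrates to a log, atan, or power term.
F(u) = - 2 \log{\left(u \right)} + 2 \log{\left(u + \frac{1}{2} \right)} is an antiderivative of f.
Check: d/du[- 2 \log{\left(u \right)} + 2 \log{\left(u + \frac{1}{2} \right)}] = - \frac{2}{2 u^{2} + u}, which equals f(u).
F(5/2) = - 2 \log{\left(\frac{5}{2} \right)} + 2 \log{\left(3 \right)}; F(1/2) = 2 \log{\left(2 \right)}.
Integral = F(5/2) - F(1/2) = - 2 \log{\left(\frac{5}{2} \right)} - 2 \log{\left(2 \right)} + 2 \log{\left(3 \right)}.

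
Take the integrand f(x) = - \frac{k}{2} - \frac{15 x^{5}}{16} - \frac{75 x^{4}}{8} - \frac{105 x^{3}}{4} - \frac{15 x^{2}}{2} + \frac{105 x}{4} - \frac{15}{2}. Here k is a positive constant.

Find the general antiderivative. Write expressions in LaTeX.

F(x) = - \frac{k x}{2} - \frac{5 \left(\frac{x^{2}}{2} + 2 x - 1\right)^{3}}{4} + C

The integrand splits into summands that can be handled one at a time.
Check: d/dx[- \frac{k x}{2} - \frac{5 \left(\frac{x^{2}}{2} + 2 x - 1\right)^{3}}{4}] = - \frac{k}{2} - \frac{15 x^{5}}{16} - \frac{75 x^{4}}{8} - \frac{105 x^{3}}{4} - \frac{15 x^{2}}{2} + \frac{105 x}{4} - \frac{15}{2} = f(x).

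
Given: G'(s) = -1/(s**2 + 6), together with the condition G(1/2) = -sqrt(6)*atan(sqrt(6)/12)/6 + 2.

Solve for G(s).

G(s) = (-sqrt(6)*atan(sqrt(6)*s/6) + 12)/6

Recover the given G'(s) by differentiating a candidate G(s); any mismatch rules it out.
A general antiderivative is -sqrt(6)*atan(sqrt(6)*s/6)/6 + C.
The condition gives C = -sqrt(6)*atan(sqrt(6)/12)/6 + 2 - (-sqrt(6)*atan(sqrt(6)/12)/6) = 2.
So G(s) = (-sqrt(6)*atan(sqrt(6)*s/6) + 12)/6.
Check: d/ds[(-sqrt(6)*atan(sqrt(6)*s/6) + 12)/6] = -1/(s**2 + 6) = G'(s).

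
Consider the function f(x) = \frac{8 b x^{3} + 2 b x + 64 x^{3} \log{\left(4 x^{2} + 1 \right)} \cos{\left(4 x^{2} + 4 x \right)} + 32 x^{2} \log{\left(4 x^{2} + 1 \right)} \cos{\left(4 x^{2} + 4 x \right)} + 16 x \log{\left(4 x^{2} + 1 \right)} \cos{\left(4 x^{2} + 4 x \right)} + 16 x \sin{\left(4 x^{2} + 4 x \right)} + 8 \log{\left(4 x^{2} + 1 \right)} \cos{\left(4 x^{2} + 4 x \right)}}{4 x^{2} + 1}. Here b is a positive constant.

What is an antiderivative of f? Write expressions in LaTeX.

An antiderivative is F(x) = b x^{2} + 2 \log{\left(4 x^{2} + 1 \right)} \sin{\left(4 x^{2} + 4 x \right)}.

A candidate is checked by its d/dx: the result must match f(x).
Check: d/dx[b x^{2} + 2 \log{\left(4 x^{2} + 1 \right)} \sin{\left(4 x^{2} + 4 x \right)}] = \frac{8 b x^{3} + 2 b x + 64 x^{3} \log{\left(4 x^{2} + 1 \right)} \cos{\left(4 x^{2} + 4 x \right)} + 32 x^{2} \log{\left(4 x^{2} + 1 \right)} \cos{\left(4 x^{2} + 4 x \right)} + 16 x \log{\left(4 x^{2} + 1 \right)} \cos{\left(4 x^{2} + 4 x \right)} + 16 x \sin{\left(4 x^{2} + 4 x \right)} + 8 \log{\left(4 x^{2} + 1 \right)} \cos{\left(4 x^{2} + 4 x \right)}}{4 x^{2} + 1} = f(x).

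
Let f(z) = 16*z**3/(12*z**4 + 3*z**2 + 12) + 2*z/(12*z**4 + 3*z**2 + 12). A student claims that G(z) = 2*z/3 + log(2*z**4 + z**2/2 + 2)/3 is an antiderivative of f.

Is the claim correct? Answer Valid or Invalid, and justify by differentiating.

Invalid: d/dz[G] - f = 2/3, which is not 0.

d/dz[G] = (8*z**4 + 16*z**3 + 2*z**2 + 2*z + 8)/(12*z**4 + 3*z**2 + 12)
d/dz[G] - f(z) = 2/3 != 0.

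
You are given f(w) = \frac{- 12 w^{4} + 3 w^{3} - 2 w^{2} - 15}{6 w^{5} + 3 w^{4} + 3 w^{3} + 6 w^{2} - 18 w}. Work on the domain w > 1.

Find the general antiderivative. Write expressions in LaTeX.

Factor the denominator (3 w \left(w - 1\right) \left(2 w + 3\right) \left(w^{2} + 2\right)) and decompose: f = - \frac{401 w - 202}{306 \left(w^{2} + 2\right)} - \frac{482}{255 \left(2 w + 3\right)} - \frac{26}{45 \left(w - 1\right)} + \frac{5}{6 w}; each piece integrates to a log, atan, or power term.
Check: d/dw[\frac{2550 \log{\left(w \right)} - 1768 \log{\left(w - 1 \right)} - 2892 \log{\left(w + \frac{3}{2} \right)} - 2005 \log{\left(w^{2} + 2 \right)} + 1010 \sqrt{2} \operatorname{atan}{\left(\frac{\sqrt{2} w}{2} \right)}}{3060}] = \frac{- 12 w^{4} + 3 w^{3} - 2 w^{2} - 15}{6 w^{5} + 3 w^{4} + 3 w^{3} + 6 w^{2} - 18 w} = f(w).

F(w) = \frac{2550 \log{\left(w \right)} - 1768 \log{\left(w - 1 \right)} - 2892 \log{\left(w + \frac{3}{2} \right)} - 2005 \log{\left(w^{2} + 2 \right)} + 1010 \sqrt{2} \operatorname{atan}{\left(\frac{\sqrt{2} w}{2} \right)}}{3060} + C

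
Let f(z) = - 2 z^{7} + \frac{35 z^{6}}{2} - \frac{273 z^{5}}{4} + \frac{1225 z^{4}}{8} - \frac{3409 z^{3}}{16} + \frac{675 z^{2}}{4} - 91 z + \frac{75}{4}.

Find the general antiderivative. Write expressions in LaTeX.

The integrand splits into summands that can be handled one at a time.
Check: d/dz[- \frac{z^{8}}{4} + \frac{5 z^{7}}{2} - \frac{91 z^{6}}{8} + \frac{245 z^{5}}{8} - \frac{3409 z^{4}}{64} + \frac{225 z^{3}}{4} - \frac{91 z^{2}}{2} + \frac{75 z}{4}] = - 2 z^{7} + \frac{35 z^{6}}{2} - \frac{273 z^{5}}{4} + \frac{1225 z^{4}}{8} - \frac{3409 z^{3}}{16} + \frac{675 z^{2}}{4} - 91 z + \frac{75}{4} = f(z).

F(z) = - \frac{z^{8}}{4} + \frac{5 z^{7}}{2} - \frac{91 z^{6}}{8} + \frac{245 z^{5}}{8} - \frac{3409 z^{4}}{64} + \frac{225 z^{3}}{4} - \frac{91 z^{2}}{2} + \frac{75 z}{4} + C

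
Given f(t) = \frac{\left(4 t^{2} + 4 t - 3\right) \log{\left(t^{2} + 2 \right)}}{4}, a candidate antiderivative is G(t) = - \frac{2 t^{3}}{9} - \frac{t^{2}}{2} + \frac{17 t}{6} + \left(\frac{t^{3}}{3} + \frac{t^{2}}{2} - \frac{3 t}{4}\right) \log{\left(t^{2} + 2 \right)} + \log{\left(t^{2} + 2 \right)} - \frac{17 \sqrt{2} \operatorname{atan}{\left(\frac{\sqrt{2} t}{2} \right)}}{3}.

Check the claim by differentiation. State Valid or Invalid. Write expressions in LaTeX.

d/dt[G] = \frac{12 t^{4} \log{\left(t^{2} + 2 \right)} + 12 t^{3} \log{\left(t^{2} + 2 \right)} + 15 t^{2} \log{\left(t^{2} + 2 \right)} + 24 t \log{\left(t^{2} + 2 \right)} - 18 \log{\left(t^{2} + 2 \right)} - 68}{12 t^{2} + 24}
d/dt[G] - f(t) = - \frac{17}{3 t^{2} + 6} != 0.

Invalid: d/dt[G] - f = - \frac{17}{3 t^{2} + 6}, which is not 0.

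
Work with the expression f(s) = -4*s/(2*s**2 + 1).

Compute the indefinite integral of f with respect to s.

The substitution u = 4*s**2 + 2 works: f is exactly (dF/du)*(du/ds) for that inner function.
Check: d/ds[-log(4*s**2 + 2)] = -4*s/(2*s**2 + 1) = f(s).

F(s) = -log(4*s**2 + 2) + C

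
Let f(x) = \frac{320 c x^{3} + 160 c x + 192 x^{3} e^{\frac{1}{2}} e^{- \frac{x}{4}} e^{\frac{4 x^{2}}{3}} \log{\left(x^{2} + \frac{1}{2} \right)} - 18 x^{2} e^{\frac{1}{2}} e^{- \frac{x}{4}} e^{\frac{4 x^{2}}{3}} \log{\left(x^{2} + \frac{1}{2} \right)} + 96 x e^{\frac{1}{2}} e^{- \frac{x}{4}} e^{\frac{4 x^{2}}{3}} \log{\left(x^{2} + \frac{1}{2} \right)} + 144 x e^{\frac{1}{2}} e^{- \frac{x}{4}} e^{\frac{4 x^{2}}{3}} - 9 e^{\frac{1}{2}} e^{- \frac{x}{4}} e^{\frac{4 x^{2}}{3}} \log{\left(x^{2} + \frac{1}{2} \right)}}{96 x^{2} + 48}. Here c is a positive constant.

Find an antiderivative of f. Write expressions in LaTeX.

Differentiate the proposed F(x) back; it has to land on f(x) exactly.
Check: d/dx[\frac{5 c x^{2}}{3} + \frac{3 e^{\frac{4 x^{2}}{3} - \frac{x}{4} + \frac{1}{2}} \log{\left(x^{2} + \frac{1}{2} \right)}}{4}] = \frac{320 c x^{3} + 160 c x + 192 x^{3} e^{\frac{1}{2}} e^{- \frac{x}{4}} e^{\frac{4 x^{2}}{3}} \log{\left(x^{2} + \frac{1}{2} \right)} - 18 x^{2} e^{\frac{1}{2}} e^{- \frac{x}{4}} e^{\frac{4 x^{2}}{3}} \log{\left(x^{2} + \frac{1}{2} \right)} + 96 x e^{\frac{1}{2}} e^{- \frac{x}{4}} e^{\frac{4 x^{2}}{3}} \log{\left(x^{2} + \frac{1}{2} \right)} + 144 x e^{\frac{1}{2}} e^{- \frac{x}{4}} e^{\frac{4 x^{2}}{3}} - 9 e^{\frac{1}{2}} e^{- \frac{x}{4}} e^{\frac{4 x^{2}}{3}} \log{\left(x^{2} + \frac{1}{2} \right)}}{96 x^{2} + 48} = f(x).

An antiderivative is F(x) = \frac{5 c x^{2}}{3} + \frac{3 e^{\frac{4 x^{2}}{3} - \frac{x}{4} + \frac{1}{2}} \log{\left(x^{2} + \frac{1}{2} \right)}}{4}.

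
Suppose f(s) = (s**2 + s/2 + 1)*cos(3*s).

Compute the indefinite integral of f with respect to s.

F(s) = (18*s**2*sin(3*s) + 9*s*sin(3*s) + 12*s*cos(3*s) + 14*sin(3*s) + 3*cos(3*s))/54 + C

Since d/ds undoes antidifferentiation here, F'(s) = f(s) is required of F(s).
Check: d/ds[(18*s**2*sin(3*s) + 9*s*sin(3*s) + 12*s*cos(3*s) + 14*sin(3*s) + 3*cos(3*s))/54] = s**2*cos(3*s) + s*cos(3*s)/2 + cos(3*s), which equals f(s).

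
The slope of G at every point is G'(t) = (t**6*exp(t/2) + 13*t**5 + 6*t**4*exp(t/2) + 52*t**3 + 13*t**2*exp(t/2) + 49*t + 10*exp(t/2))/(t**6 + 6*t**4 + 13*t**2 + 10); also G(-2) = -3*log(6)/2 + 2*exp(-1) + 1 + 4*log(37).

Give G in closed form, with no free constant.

Recover the given G'(t) by differentiating a candidate G(t); any mismatch rules it out.
A general antiderivative is 2*exp(t/2) - 3*log(t**2 + 2)/2 + 4*log(t**4 + 4*t**2 + 5) + C.
The condition gives C = -3*log(6)/2 + 2*exp(-1) + 1 + 4*log(37) - (-3*log(6)/2 + 2*exp(-1) + 4*log(37)) = 1.
So G(t) = 2*exp(t/2) - 3*log(t**2 + 2)/2 + 4*log(t**4 + 4*t**2 + 5) + 1.
Check: d/dt[2*exp(t/2) - 3*log(t**2 + 2)/2 + 4*log(t**4 + 4*t**2 + 5) + 1] = (t**6*exp(t/2) + 13*t**5 + 6*t**4*exp(t/2) + 52*t**3 + 13*t**2*exp(t/2) + 49*t + 10*exp(t/2))/(t**6 + 6*t**4 + 13*t**2 + 10) = G'(t).

G(t) = 2*exp(t/2) - 3*log(t**2 + 2)/2 + 4*log(t**4 + 4*t**2 + 5) + 1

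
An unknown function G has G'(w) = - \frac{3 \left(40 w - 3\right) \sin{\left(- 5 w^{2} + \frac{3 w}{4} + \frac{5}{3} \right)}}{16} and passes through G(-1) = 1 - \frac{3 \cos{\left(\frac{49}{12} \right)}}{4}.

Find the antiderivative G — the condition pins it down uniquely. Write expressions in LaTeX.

G(w) = 1 - \frac{3 \cos{\left(- 5 w^{2} + \frac{3 w}{4} + \frac{5}{3} \right)}}{4}

The substitution u = - 5 w^{2} + \frac{3 w}{4} + \frac{5}{3} works: G'(w) is exactly (dG/du)*(du/dw) for that inner function.
A general antiderivative is - \frac{3 \cos{\left(- 5 w^{2} + \frac{3 w}{4} + \frac{5}{3} \right)}}{4} + C.
The condition gives C = 1 - \frac{3 \cos{\left(\frac{49}{12} \right)}}{4} - (- \frac{3 \cos{\left(\frac{49}{12} \right)}}{4}) = 1.
So G(w) = 1 - \frac{3 \cos{\left(- 5 w^{2} + \frac{3 w}{4} + \frac{5}{3} \right)}}{4}.
Check: d/dw[1 - \frac{3 \cos{\left(- 5 w^{2} + \frac{3 w}{4} + \frac{5}{3} \right)}}{4}] = - \frac{15 w \sin{\left(- 5 w^{2} + \frac{3 w}{4} + \frac{5}{3} \right)}}{2} + \frac{9 \sin{\left(- 5 w^{2} + \frac{3 w}{4} + \frac{5}{3} \right)}}{16}, which equals G'(w).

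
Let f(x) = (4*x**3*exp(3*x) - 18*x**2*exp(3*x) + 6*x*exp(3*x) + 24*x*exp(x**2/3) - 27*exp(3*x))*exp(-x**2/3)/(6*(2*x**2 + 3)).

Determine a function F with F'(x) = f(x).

An antiderivative is F(x) = -(exp(3*x)*exp(-x**2/3) - 2*log(2*x**2 + 3))/2.

For F(x) to be correct the identity F'(x) - f(x) = 0 must hold.
Check: d/dx[-(exp(3*x)*exp(-x**2/3) - 2*log(2*x**2 + 3))/2] = (4*x**3*exp(3*x) - 18*x**2*exp(3*x) + 6*x*exp(3*x) + 24*x*exp(x**2/3) - 27*exp(3*x))/(12*x**2*exp(x**2/3) + 18*exp(x**2/3)), which equals f(x).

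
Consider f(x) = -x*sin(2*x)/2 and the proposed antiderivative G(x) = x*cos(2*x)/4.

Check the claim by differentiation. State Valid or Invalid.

d/dx[G] = -x*sin(2*x)/2 + cos(2*x)/4
d/dx[G] - f(x) = cos(2*x)/4 != 0.

Invalid: d/dx[G] - f = cos(2*x)/4, which is not 0.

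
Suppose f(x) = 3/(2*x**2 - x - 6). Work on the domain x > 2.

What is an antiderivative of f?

Factor the denominator ((x - 2)*(2*x + 3)) and decompose: f = -6/(7*(2*x + 3)) + 3/(7*(x - 2)); each piece integrates to a log, atan, or power term.
Check: d/dx[3*(log(x - 2) - log(x + 3/2))/7] = 3/(2*x**2 - x - 6) = f(x).

An antiderivative is F(x) = 3*(log(x - 2) - log(x + 3/2))/7.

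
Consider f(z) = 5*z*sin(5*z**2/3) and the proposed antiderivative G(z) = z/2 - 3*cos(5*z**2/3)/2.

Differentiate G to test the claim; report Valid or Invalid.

Invalid: d/dz[G] - f = 1/2, which is not 0.

d/dz[G] = 5*z*sin(5*z**2/3) + 1/2
d/dz[G] - f(z) = 1/2 != 0.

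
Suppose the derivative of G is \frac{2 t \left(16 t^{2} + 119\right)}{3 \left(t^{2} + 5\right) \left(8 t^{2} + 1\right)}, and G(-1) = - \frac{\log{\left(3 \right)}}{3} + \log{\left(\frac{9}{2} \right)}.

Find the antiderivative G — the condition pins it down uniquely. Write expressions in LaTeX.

G(t) = - \frac{\log{\left(\frac{t^{2}}{2} + \frac{5}{2} \right)}}{3} + \log{\left(4 t^{2} + \frac{1}{2} \right)}

Any candidate G(t) must reproduce the stated G'(t) exactly.
A general antiderivative is - \frac{\log{\left(\frac{t^{2}}{2} + \frac{5}{2} \right)}}{3} + \log{\left(4 t^{2} + \frac{1}{2} \right)} + C.
The condition gives C = - \frac{\log{\left(3 \right)}}{3} + \log{\left(\frac{9}{2} \right)} - (- \frac{\log{\left(3 \right)}}{3} + \log{\left(\frac{9}{2} \right)}) = 0.
So G(t) = - \frac{\log{\left(\frac{t^{2}}{2} + \frac{5}{2} \right)}}{3} + \log{\left(4 t^{2} + \frac{1}{2} \right)}.
Check: d/dt[- \frac{\log{\left(\frac{t^{2}}{2} + \frac{5}{2} \right)}}{3} + \log{\left(4 t^{2} + \frac{1}{2} \right)}] = \frac{32 t^{3} + 238 t}{24 t^{4} + 123 t^{2} + 15}, which equals G'(t).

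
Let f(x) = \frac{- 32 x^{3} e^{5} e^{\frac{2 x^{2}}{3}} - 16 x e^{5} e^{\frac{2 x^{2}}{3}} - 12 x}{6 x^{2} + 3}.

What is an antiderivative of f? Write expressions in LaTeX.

For F(x) to be correct the identity F'(x) - f(x) = 0 must hold.
Check: d/dx[- 4 e^{\frac{2 x^{2}}{3} + 5} - \log{\left(2 x^{2} + 1 \right)}] = \frac{- 32 x^{3} e^{5} e^{\frac{2 x^{2}}{3}} - 16 x e^{5} e^{\frac{2 x^{2}}{3}} - 12 x}{6 x^{2} + 3} = f(x).

An antiderivative is F(x) = - 4 e^{\frac{2 x^{2}}{3} + 5} - \log{\left(2 x^{2} + 1 \right)}.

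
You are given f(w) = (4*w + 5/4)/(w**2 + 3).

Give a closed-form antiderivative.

An antiderivative is F(w) = 2*log(w**2 + 3) + 5*sqrt(3)*atan(sqrt(3)*w/3)/12.

Whatever form F(w) takes, F'(w) = f(w) is non-negotiable.
Check: d/dw[2*log(w**2 + 3) + 5*sqrt(3)*atan(sqrt(3)*w/3)/12] = (16*w + 5)/(4*w**2 + 12), which equals f(w).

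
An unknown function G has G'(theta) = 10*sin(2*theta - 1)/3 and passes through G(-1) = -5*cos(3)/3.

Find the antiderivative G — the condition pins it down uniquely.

Whatever form G(theta) takes, its d/dtheta must return the stated G'(theta).
A general antiderivative is -5*cos(2*theta - 1)/3 + C.
The condition gives C = -5*cos(3)/3 - (-5*cos(3)/3) = 0.
So G(theta) = -5*cos(2*theta - 1)/3.
Check: d/dtheta[-5*cos(2*theta - 1)/3] = 10*sin(2*theta - 1)/3 = G'(theta).

G(theta) = -5*cos(2*theta - 1)/3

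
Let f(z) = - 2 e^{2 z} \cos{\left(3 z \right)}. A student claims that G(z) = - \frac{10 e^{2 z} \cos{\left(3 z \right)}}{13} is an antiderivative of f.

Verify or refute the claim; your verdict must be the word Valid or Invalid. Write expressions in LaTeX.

Invalid: d/dz[G] - f = \frac{30 e^{2 z} \sin{\left(3 z \right)}}{13} + \frac{6 e^{2 z} \cos{\left(3 z \right)}}{13}, which is not 0.

d/dz[G] = \frac{30 e^{2 z} \sin{\left(3 z \right)}}{13} - \frac{20 e^{2 z} \cos{\left(3 z \right)}}{13}
d/dz[G] - f(z) = \frac{30 e^{2 z} \sin{\left(3 z \right)}}{13} + \frac{6 e^{2 z} \cos{\left(3 z \right)}}{13} != 0.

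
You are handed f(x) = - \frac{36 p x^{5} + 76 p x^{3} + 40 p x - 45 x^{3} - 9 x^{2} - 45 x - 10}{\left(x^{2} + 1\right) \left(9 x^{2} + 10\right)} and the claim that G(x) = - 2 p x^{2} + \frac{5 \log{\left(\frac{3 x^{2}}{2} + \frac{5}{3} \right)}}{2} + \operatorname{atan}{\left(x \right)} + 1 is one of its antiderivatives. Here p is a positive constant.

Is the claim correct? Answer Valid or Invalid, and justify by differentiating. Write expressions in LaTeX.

d/dx[G] = \frac{- 36 p x^{5} - 76 p x^{3} - 40 p x + 45 x^{3} + 9 x^{2} + 45 x + 10}{9 x^{4} + 19 x^{2} + 10}
This equals f(x) exactly, so the claim holds.

Valid: G'(x) = f(x).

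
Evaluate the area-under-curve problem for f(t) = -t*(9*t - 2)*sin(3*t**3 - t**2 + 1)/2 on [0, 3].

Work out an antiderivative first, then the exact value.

f matches the chain-rule pattern g'(h)*h' with inner function h(t) = 3*t**3 - t**2 + 1; substituting u = h(t) collapses the integral.
F(t) = cos(3*t**3 - t**2 + 1)/2 is an antiderivative of f.
Check: d/dt[cos(3*t**3 - t**2 + 1)/2] = -9*t**2*sin(3*t**3 - t**2 + 1)/2 + t*sin(3*t**3 - t**2 + 1), which equals f(t).
F(3) = cos(73)/2; F(0) = cos(1)/2.
Integral = F(3) - F(0) = cos(73)/2 - cos(1)/2.

Antiderivative: F(t) = cos(3*t**3 - t**2 + 1)/2; value = cos(73)/2 - cos(1)/2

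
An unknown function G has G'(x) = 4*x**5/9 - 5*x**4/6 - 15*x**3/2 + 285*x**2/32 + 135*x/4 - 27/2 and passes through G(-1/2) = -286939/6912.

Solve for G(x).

G(x) = 2 - 2*(-x**2/3 + x/4 + 3)**3

G'(x) matches the chain-rule pattern g'(h)*h' with inner function h(x) = -x**2/3 + x/4 + 3; substituting u = h(x) collapses the integral.
A general antiderivative is -2*(-x**2/3 + x/4 + 3)**3 + C.
The condition gives C = -286939/6912 - (-300763/6912) = 2.
So G(x) = 2 - 2*(-x**2/3 + x/4 + 3)**3.
Check: d/dx[2 - 2*(-x**2/3 + x/4 + 3)**3] = 4*x**5/9 - 5*x**4/6 - 15*x**3/2 + 285*x**2/32 + 135*x/4 - 27/2 = G'(x).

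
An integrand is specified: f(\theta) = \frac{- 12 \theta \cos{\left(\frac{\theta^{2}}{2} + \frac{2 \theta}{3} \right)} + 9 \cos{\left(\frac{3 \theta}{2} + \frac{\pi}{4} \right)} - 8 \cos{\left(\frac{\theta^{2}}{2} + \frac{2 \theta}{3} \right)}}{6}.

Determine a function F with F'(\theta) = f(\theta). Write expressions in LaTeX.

An antiderivative is F(\theta) = \sin{\left(\frac{3 \theta}{2} + \frac{\pi}{4} \right)} - 2 \sin{\left(\frac{\theta^{2}}{2} + \frac{2 \theta}{3} \right)}.

A first test for any F(\theta): its \theta-derivative must equal f(\theta) identically.
Check: d/d\theta[\sin{\left(\frac{3 \theta}{2} + \frac{\pi}{4} \right)} - 2 \sin{\left(\frac{\theta^{2}}{2} + \frac{2 \theta}{3} \right)}] = - 2 \theta \cos{\left(\frac{\theta^{2}}{2} + \frac{2 \theta}{3} \right)} + \frac{3 \cos{\left(\frac{3 \theta}{2} + \frac{\pi}{4} \right)}}{2} - \frac{4 \cos{\left(\frac{\theta^{2}}{2} + \frac{2 \theta}{3} \right)}}{3}, which equals f(\theta).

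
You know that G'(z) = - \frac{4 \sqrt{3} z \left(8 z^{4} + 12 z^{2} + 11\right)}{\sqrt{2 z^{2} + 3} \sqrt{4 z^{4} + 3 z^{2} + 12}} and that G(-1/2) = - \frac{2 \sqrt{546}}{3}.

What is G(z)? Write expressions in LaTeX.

Recognize the product-rule pattern: G'(z) = u'v + uv' with u = - 8 \sqrt{z^{2} + \frac{3}{2}}, v = \sqrt{\frac{2 z^{4}}{3} + \frac{z^{2}}{2} + 2}, so integration by parts undoes it.
A general antiderivative is - 8 \sqrt{z^{2} + \frac{3}{2}} \sqrt{\frac{2 z^{4}}{3} + \frac{z^{2}}{2} + 2} + C.
The condition gives C = - \frac{2 \sqrt{546}}{3} - (- \frac{2 \sqrt{546}}{3}) = 0.
So G(z) = - \frac{4 \sqrt{3} \sqrt{2 z^{2} + 3} \sqrt{4 z^{4} + 3 z^{2} + 12}}{3}.
Check: d/dz[- \frac{4 \sqrt{3} \sqrt{2 z^{2} + 3} \sqrt{4 z^{4} + 3 z^{2} + 12}}{3}] = \frac{- 32 \sqrt{3} z^{5} - 48 \sqrt{3} z^{3} - 44 \sqrt{3} z}{\sqrt{2 z^{2} + 3} \sqrt{4 z^{4} + 3 z^{2} + 12}}, which equals G'(z).

G(z) = - \frac{4 \sqrt{3} \sqrt{2 z^{2} + 3} \sqrt{4 z^{4} + 3 z^{2} + 12}}{3}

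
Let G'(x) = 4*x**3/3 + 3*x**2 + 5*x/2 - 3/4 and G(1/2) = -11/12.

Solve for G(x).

The integrand splits into summands that can be handled one at a time.
A general antiderivative is x**4/3 + x**3 + 5*x**2/4 - 3*x/4 + C.
The condition gives C = -11/12 - (1/12) = -1.
So G(x) = x**4/3 + x**3 + 5*x**2/4 - 3*x/4 - 1.
Check: d/dx[x**4/3 + x**3 + 5*x**2/4 - 3*x/4 - 1] = 4*x**3/3 + 3*x**2 + 5*x/2 - 3/4 = G'(x).

G(x) = x**4/3 + x**3 + 5*x**2/4 - 3*x/4 - 1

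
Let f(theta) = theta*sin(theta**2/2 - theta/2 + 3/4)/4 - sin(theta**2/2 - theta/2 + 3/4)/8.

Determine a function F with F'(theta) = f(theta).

The substitution u = theta**2/2 - theta/2 + 3/4 works: f is exactly (dF/du)*(du/dtheta) for that inner function.
Check: d/dtheta[-cos(theta**2/2 - theta/2 + 3/4)/4] = theta*sin(theta**2/2 - theta/2 + 3/4)/4 - sin(theta**2/2 - theta/2 + 3/4)/8 = f(theta).

An antiderivative is F(theta) = -cos(theta**2/2 - theta/2 + 3/4)/4.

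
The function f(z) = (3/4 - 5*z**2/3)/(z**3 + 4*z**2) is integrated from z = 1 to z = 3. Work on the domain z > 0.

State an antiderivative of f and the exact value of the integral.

Antiderivative: F(z) = (-9*z*log(z) - 311*z*log(z + 4) - 36)/(192*z); value = -311*log(7)/192 - 3*log(3)/64 + 1/8 + 311*log(5)/192

The denominator factors as 12*z**2*(z + 4); partial fractions split f into directly integrable pieces: -311/(192*(z + 4)) - 3/(64*z) + 3/(16*z**2).
F(z) = (-9*z*log(z) - 311*z*log(z + 4) - 36)/(192*z) is an antiderivative of f.
Check: d/dz[(-9*z*log(z) - 311*z*log(z + 4) - 36)/(192*z)] = (9 - 20*z**2)/(12*z**3 + 48*z**2), which equals f(z).
F(3) = -311*log(7)/192 - 1/16 - 3*log(3)/64; F(1) = -311*log(5)/192 - 3/16.
Integral = F(3) - F(1) = -311*log(7)/192 - 3*log(3)/64 + 1/8 + 311*log(5)/192.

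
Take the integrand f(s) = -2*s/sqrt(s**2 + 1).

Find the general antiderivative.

F(s) = -2*sqrt(s**2 + 1) + C

f matches the chain-rule pattern g'(h)*h' with inner function h(s) = s**2 + 1; substituting u = h(s) collapses the integral.
Check: d/ds[-2*sqrt(s**2 + 1)] = -2*s/sqrt(s**2 + 1) = f(s).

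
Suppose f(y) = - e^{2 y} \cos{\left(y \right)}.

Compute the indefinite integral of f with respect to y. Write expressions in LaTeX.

F(y) = - \frac{e^{2 y} \sin{\left(y \right)}}{5} - \frac{2 e^{2 y} \cos{\left(y \right)}}{5} + C

Differentiate the proposed F(y) back; it has to land on f(y) exactly.
Check: d/dy[- \frac{e^{2 y} \sin{\left(y \right)}}{5} - \frac{2 e^{2 y} \cos{\left(y \right)}}{5}] = - e^{2 y} \cos{\left(y \right)} = f(y).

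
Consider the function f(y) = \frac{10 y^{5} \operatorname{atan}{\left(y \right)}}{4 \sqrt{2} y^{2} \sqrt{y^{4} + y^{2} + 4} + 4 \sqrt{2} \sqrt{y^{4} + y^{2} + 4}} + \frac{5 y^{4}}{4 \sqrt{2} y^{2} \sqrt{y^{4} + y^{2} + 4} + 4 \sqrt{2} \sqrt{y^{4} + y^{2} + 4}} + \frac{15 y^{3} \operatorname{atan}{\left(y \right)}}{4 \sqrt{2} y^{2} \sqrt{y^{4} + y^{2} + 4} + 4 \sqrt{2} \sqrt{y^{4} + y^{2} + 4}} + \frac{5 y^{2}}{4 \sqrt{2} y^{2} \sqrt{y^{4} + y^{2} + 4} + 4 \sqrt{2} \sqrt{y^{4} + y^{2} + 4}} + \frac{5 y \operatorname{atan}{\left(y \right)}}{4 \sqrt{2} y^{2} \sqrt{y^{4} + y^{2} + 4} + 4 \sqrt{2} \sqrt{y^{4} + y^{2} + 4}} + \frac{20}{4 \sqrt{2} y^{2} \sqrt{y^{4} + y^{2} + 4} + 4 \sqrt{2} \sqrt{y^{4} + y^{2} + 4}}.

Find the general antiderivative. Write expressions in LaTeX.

F(y) = \frac{5 \sqrt{2} \sqrt{y^{4} + y^{2} + 4} \operatorname{atan}{\left(y \right)}}{8} + C

f has the shape u'v + uv' for u = \frac{5 \sqrt{\frac{y^{4}}{2} + \frac{y^{2}}{2} + 2}}{4} and v = \operatorname{atan}{\left(y \right)} — it is the derivative of the product u*v.
Check: d/dy[\frac{5 \sqrt{2} \sqrt{y^{4} + y^{2} + 4} \operatorname{atan}{\left(y \right)}}{8}] = \frac{10 \sqrt{2} y^{5} \operatorname{atan}{\left(y \right)} + 5 \sqrt{2} y^{4} + 15 \sqrt{2} y^{3} \operatorname{atan}{\left(y \right)} + 5 \sqrt{2} y^{2} + 5 \sqrt{2} y \operatorname{atan}{\left(y \right)} + 20 \sqrt{2}}{8 y^{2} \sqrt{y^{4} + y^{2} + 4} + 8 \sqrt{y^{4} + y^{2} + 4}}, which equals f(y).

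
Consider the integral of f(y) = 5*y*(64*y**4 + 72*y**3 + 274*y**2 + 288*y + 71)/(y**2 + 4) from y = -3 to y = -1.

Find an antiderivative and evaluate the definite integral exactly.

A candidate is checked by its d/dy: the result must match f(y).
F(y) = 5*(32*y**4 + 48*y**3 + 18*y**2 - log(y**2/2 + 2))/2 is an antiderivative of f.
Check: d/dy[5*(32*y**4 + 48*y**3 + 18*y**2 - log(y**2/2 + 2))/2] = (320*y**5 + 360*y**4 + 1370*y**3 + 1440*y**2 + 355*y)/(y**2 + 4), which equals f(y).
F(-1) = 5 - 5*log(5/2)/2; F(-3) = 3645 - 5*log(13/2)/2.
Integral = F(-1) - F(-3) = -3640 - 5*log(5/2)/2 + 5*log(13/2)/2.

Antiderivative: F(y) = 5*(32*y**4 + 48*y**3 + 18*y**2 - log(y**2/2 + 2))/2; value = -3640 - 5*log(5/2)/2 + 5*log(13/2)/2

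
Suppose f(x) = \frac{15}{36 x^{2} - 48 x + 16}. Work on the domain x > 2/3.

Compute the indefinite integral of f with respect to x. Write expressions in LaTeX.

F(x) = - \frac{5}{4 \left(3 x - 2\right)} + C

An antiderivative F(x) passes only if d/dx[F] lands on f(x) exactly.
Check: d/dx[- \frac{5}{4 \left(3 x - 2\right)}] = \frac{15}{36 x^{2} - 48 x + 16} = f(x).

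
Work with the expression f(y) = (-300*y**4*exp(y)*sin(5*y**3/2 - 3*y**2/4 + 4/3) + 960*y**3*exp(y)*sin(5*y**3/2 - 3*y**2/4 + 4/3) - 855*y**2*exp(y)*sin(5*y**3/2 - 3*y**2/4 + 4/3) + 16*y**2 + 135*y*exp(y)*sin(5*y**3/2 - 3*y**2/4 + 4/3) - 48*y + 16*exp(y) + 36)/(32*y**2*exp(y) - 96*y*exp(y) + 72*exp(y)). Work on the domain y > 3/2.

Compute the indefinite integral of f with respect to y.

F(y) = (10*y*exp(y)*cos(5*y**3/2 - 3*y**2/4 + 4/3) - 4*y - 15*exp(y)*cos(5*y**3/2 - 3*y**2/4 + 4/3) - 4*exp(y) + 6)/(8*y*exp(y) - 12*exp(y)) + C

Check any antiderivative F(y) by computing F'(y) and comparing it with f(y).
Check: d/dy[(10*y*exp(y)*cos(5*y**3/2 - 3*y**2/4 + 4/3) - 4*y - 15*exp(y)*cos(5*y**3/2 - 3*y**2/4 + 4/3) - 4*exp(y) + 6)/(8*y*exp(y) - 12*exp(y))] = (-300*y**4*exp(y)*sin(5*y**3/2 - 3*y**2/4 + 4/3) + 960*y**3*exp(y)*sin(5*y**3/2 - 3*y**2/4 + 4/3) - 855*y**2*exp(y)*sin(5*y**3/2 - 3*y**2/4 + 4/3) + 16*y**2 + 135*y*exp(y)*sin(5*y**3/2 - 3*y**2/4 + 4/3) - 48*y + 16*exp(y) + 36)/(32*y**2*exp(y) - 96*y*exp(y) + 72*exp(y)) = f(y).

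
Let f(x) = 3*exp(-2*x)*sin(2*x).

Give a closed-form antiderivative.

An antiderivative is F(x) = -3*exp(-2*x)*sin(2*x)/4 - 3*exp(-2*x)*cos(2*x)/4.

Any candidate F(x) must reproduce f(x) exactly when differentiated.
Check: d/dx[-3*exp(-2*x)*sin(2*x)/4 - 3*exp(-2*x)*cos(2*x)/4] = 3*exp(-2*x)*sin(2*x) = f(x).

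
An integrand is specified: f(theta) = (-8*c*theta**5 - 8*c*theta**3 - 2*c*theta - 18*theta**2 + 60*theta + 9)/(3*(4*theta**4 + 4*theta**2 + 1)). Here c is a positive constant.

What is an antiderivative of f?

Any candidate F(theta) must reproduce f(theta) exactly when differentiated.
Check: d/dtheta[(-c*theta**2*(2*theta**2 + 1) + 9*theta - 15)/(3*(2*theta**2 + 1))] = (-8*c*theta**5 - 8*c*theta**3 - 2*c*theta - 18*theta**2 + 60*theta + 9)/(12*theta**4 + 12*theta**2 + 3), which equals f(theta).

An antiderivative is F(theta) = (-c*theta**2*(2*theta**2 + 1) + 9*theta - 15)/(3*(2*theta**2 + 1)).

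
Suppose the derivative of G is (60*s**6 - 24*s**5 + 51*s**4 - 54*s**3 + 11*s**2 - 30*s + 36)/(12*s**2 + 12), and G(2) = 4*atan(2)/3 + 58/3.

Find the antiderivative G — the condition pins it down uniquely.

For G(s) to be correct, d/ds[G] must agree with the stated G'(s) identically.
A general antiderivative is s**5 - s**4/2 - s**3/4 - 5*s**2/4 + 5*s/3 + 4*atan(s)/3 - 2 + C.
The condition gives C = 4*atan(2)/3 + 58/3 - (4*atan(2)/3 + 55/3) = 1.
So G(s) = s**5 - s**4/2 - s**3/4 - 5*s**2/4 + 5*s/3 + 4*atan(s)/3 - 1.
Check: d/ds[s**5 - s**4/2 - s**3/4 - 5*s**2/4 + 5*s/3 + 4*atan(s)/3 - 1] = (60*s**6 - 24*s**5 + 51*s**4 - 54*s**3 + 11*s**2 - 30*s + 36)/(12*s**2 + 12) = G'(s).

G(s) = s**5 - s**4/2 - s**3/4 - 5*s**2/4 + 5*s/3 + 4*atan(s)/3 - 1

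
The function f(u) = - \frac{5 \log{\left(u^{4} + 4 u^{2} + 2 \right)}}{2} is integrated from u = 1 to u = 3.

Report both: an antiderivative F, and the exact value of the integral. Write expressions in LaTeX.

Antiderivative: F(u) = - \frac{5 \left(u \log{\left(u^{4} + 4 u^{2} + 2 \right)} - 4 u + 2 \sqrt{2 - \sqrt{2}} \operatorname{atan}{\left(\frac{u}{\sqrt{2 - \sqrt{2}}} \right)} + 2 \sqrt{\sqrt{2} + 2} \operatorname{atan}{\left(\frac{u}{\sqrt{\sqrt{2} + 2}} \right)}\right)}{2}; value = - \frac{15 \log{\left(119 \right)}}{2} - 5 \sqrt{\sqrt{2} + 2} \operatorname{atan}{\left(\frac{3}{\sqrt{\sqrt{2} + 2}} \right)} - 5 \sqrt{2 - \sqrt{2}} \operatorname{atan}{\left(\frac{3}{\sqrt{2 - \sqrt{2}}} \right)} + 5 \sqrt{2 - \sqrt{2}} \operatorname{atan}{\left(\frac{1}{\sqrt{2 - \sqrt{2}}} \right)} + 5 \sqrt{\sqrt{2} + 2} \operatorname{atan}{\left(\frac{1}{\sqrt{\sqrt{2} + 2}} \right)} + \frac{5 \log{\left(7 \right)}}{2} + 20

Check any antiderivative F(u) by computing F'(u) and comparing it with f(u).
F(u) = - \frac{5 \left(u \log{\left(u^{4} + 4 u^{2} + 2 \right)} - 4 u + 2 \sqrt{2 - \sqrt{2}} \operatorname{atan}{\left(\frac{u}{\sqrt{2 - \sqrt{2}}} \right)} + 2 \sqrt{\sqrt{2} + 2} \operatorname{atan}{\left(\frac{u}{\sqrt{\sqrt{2} + 2}} \right)}\right)}{2} is an antiderivative of f.
Check: d/du[- \frac{5 \left(u \log{\left(u^{4} + 4 u^{2} + 2 \right)} - 4 u + 2 \sqrt{2 - \sqrt{2}} \operatorname{atan}{\left(\frac{u}{\sqrt{2 - \sqrt{2}}} \right)} + 2 \sqrt{\sqrt{2} + 2} \operatorname{atan}{\left(\frac{u}{\sqrt{\sqrt{2} + 2}} \right)}\right)}{2}] = - \frac{5 \log{\left(u^{4} + 4 u^{2} + 2 \right)}}{2} = f(u).
F(3) = - \frac{15 \log{\left(119 \right)}}{2} - 5 \sqrt{\sqrt{2} + 2} \operatorname{atan}{\left(\frac{3}{\sqrt{\sqrt{2} + 2}} \right)} - 5 \sqrt{2 - \sqrt{2}} \operatorname{atan}{\left(\frac{3}{\sqrt{2 - \sqrt{2}}} \right)} + 30; F(1) = - \frac{5 \log{\left(7 \right)}}{2} - 5 \sqrt{\sqrt{2} + 2} \operatorname{atan}{\left(\frac{1}{\sqrt{\sqrt{2} + 2}} \right)} - 5 \sqrt{2 - \sqrt{2}} \operatorname{atan}{\left(\frac{1}{\sqrt{2 - \sqrt{2}}} \right)} + 10.
Integral = F(3) - F(1) = - \frac{15 \log{\left(119 \right)}}{2} - 5 \sqrt{\sqrt{2} + 2} \operatorname{atan}{\left(\frac{3}{\sqrt{\sqrt{2} + 2}} \right)} - 5 \sqrt{2 - \sqrt{2}} \operatorname{atan}{\left(\frac{3}{\sqrt{2 - \sqrt{2}}} \right)} + 5 \sqrt{2 - \sqrt{2}} \operatorname{atan}{\left(\frac{1}{\sqrt{2 - \sqrt{2}}} \right)} + 5 \sqrt{\sqrt{2} + 2} \operatorname{atan}{\left(\frac{1}{\sqrt{\sqrt{2} + 2}} \right)} + \frac{5 \log{\left(7 \right)}}{2} + 20.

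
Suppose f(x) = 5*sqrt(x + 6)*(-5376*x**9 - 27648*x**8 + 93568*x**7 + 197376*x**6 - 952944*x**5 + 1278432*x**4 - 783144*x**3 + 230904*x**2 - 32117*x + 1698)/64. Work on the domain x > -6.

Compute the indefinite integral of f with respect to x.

F(x) = -5*(x + 6)**(5/2)*(4*x**2 - 6*x + 1)**4/32 + C

Recognize the product-rule pattern: f = u'v + uv' with u = -5*(x + 6)**(5/2)/2, v = (-2*x**2 + 3*x - 1/2)**4, so integration by parts undoes it.
Check: d/dx[-5*(x + 6)**(5/2)*(4*x**2 - 6*x + 1)**4/32] = -420*x**9*sqrt(x + 6) - 2160*x**8*sqrt(x + 6) + 7310*x**7*sqrt(x + 6) + 15420*x**6*sqrt(x + 6) - 297795*x**5*sqrt(x + 6)/4 + 199755*x**4*sqrt(x + 6)/2 - 489465*x**3*sqrt(x + 6)/8 + 144315*x**2*sqrt(x + 6)/8 - 160585*x*sqrt(x + 6)/64 + 4245*sqrt(x + 6)/32, which equals f(x).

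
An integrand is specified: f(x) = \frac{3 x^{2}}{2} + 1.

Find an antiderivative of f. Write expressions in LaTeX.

An antiderivative is F(x) = \frac{x^{3}}{2} + x.

Any candidate F(x) must reproduce f(x) exactly when differentiated.
Check: d/dx[\frac{x^{3}}{2} + x] = \frac{3 x^{2}}{2} + 1 = f(x).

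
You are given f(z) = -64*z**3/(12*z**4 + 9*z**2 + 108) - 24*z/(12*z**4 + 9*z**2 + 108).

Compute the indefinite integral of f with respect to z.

F(z) = -4*log(2*z**4/3 + z**2/2 + 6)/3 + C

f matches the chain-rule pattern g'(h)*h' with inner function h(z) = 2*z**4/3 + z**2/2 + 6; substituting u = h(z) collapses the integral.
Check: d/dz[-4*log(2*z**4/3 + z**2/2 + 6)/3] = (-64*z**3 - 24*z)/(12*z**4 + 9*z**2 + 108), which equals f(z).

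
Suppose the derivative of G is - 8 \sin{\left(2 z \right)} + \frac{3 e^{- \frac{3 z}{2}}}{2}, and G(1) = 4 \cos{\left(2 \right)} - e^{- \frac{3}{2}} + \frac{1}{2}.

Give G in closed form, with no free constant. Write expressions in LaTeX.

G(z) = 4 \cos{\left(2 z \right)} + \frac{1}{2} - e^{- \frac{3 z}{2}}

Integrate term by term and add the pieces.
A general antiderivative is 4 \cos{\left(2 z \right)} - e^{- \frac{3 z}{2}} + C.
The condition gives C = 4 \cos{\left(2 \right)} - e^{- \frac{3}{2}} + \frac{1}{2} - (4 \cos{\left(2 \right)} - e^{- \frac{3}{2}}) = \frac{1}{2}.
So G(z) = 4 \cos{\left(2 z \right)} + \frac{1}{2} - e^{- \frac{3 z}{2}}.
Check: d/dz[4 \cos{\left(2 z \right)} + \frac{1}{2} - e^{- \frac{3 z}{2}}] = \frac{\left(- 16 e^{\frac{3 z}{2}} \sin{\left(2 z \right)} + 3\right) e^{- \frac{3 z}{2}}}{2}, which equals G'(z).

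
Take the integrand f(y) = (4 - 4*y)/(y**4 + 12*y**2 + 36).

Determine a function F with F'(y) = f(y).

An antiderivative is F(y) = (6*y + sqrt(6)*(y**2 + 6)*atan(sqrt(6)*y/6) + 36)/(18*(y**2 + 6)).

Recover f(y) by differentiating a candidate F(y); any mismatch rules it out.
Check: d/dy[(6*y + sqrt(6)*(y**2 + 6)*atan(sqrt(6)*y/6) + 36)/(18*(y**2 + 6))] = (4 - 4*y)/(y**4 + 12*y**2 + 36) = f(y).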